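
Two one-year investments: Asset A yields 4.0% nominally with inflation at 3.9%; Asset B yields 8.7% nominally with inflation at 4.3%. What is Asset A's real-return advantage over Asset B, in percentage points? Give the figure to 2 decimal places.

Asset A real return: 1.040/1.039 − 1 = 0.096%.
Asset B real return: 1.087/1.043 − 1 = 4.219%.
Difference: 0.096 − 4.219 = -4.123 pp.

-4.12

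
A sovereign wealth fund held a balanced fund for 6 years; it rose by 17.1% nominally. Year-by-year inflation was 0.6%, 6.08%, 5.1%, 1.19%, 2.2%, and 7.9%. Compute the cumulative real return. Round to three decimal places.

Cumulative inflation factor: 1.006 × 1.0608 × 1.051 × 1.0119 × 1.022 × 1.079 ≈ 1.25154.
Nominal growth factor: 1.17100. Real growth factor = 1.17100 / 1.25154 ≈ 0.93565.
Total real return ≈ -6.4351%.

-6.435%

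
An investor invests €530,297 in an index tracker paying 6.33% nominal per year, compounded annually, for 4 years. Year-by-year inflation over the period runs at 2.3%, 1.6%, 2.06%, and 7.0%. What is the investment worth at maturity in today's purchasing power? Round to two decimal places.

€597,219.17

Nominal value at maturity: €530,297 × (1 + 6.33%)^4 ≈ €677,863.77.
Price-level factor over 4 years: 1.023 × 1.016 × 1.0206 × 1.070 ≈ 1.1350335095.
The maturity value deflated by that factor is the answer in today's purchasing power.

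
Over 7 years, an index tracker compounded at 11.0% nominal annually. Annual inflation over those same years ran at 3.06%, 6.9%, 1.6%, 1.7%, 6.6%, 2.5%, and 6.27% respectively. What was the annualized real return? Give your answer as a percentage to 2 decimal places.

6.66%

Cumulative inflation factor: 1.0306 × 1.069 × 1.016 × 1.017 × 1.066 × 1.025 × 1.0627 ≈ 1.32183.
Nominal growth factor: 2.07616. Real growth factor = 2.07616 / 1.32183 ≈ 1.57068.
Annualized: 1.57068^(1/7) − 1 ≈ 0.06663.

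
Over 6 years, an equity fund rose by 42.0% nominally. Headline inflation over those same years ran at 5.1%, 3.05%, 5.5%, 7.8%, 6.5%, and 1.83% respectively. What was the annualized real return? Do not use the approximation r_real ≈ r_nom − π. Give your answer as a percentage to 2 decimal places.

Cumulative inflation factor: 1.051 × 1.0305 × 1.055 × 1.078 × 1.065 × 1.0183 ≈ 1.33582.
Nominal growth factor: 1.42000. Real growth factor = 1.42000 / 1.33582 ≈ 1.06302.
Annualized: 1.06302^(1/6) − 1 ≈ 0.01024.

1.02%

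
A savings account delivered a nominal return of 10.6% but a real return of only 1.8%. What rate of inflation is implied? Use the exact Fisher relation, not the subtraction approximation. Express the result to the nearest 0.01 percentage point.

8.64%

From (1+r_nom) = (1+r_real)(1+π), we get 1+π = (1 + 10.6%)/(1 + 1.8%) = 1.106/1.018 ≈ 1.08644.
So π ≈ 8.6444%.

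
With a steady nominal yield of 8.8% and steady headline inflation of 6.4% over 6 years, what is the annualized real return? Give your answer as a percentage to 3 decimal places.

2.256%

With constant rates the annual real return is the same each year: (1+8.8%)/(1+6.4%) − 1 = 0.02256.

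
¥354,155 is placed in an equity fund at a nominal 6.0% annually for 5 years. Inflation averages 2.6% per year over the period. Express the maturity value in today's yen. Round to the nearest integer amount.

¥416,856

Nominal value at maturity: ¥354,155 × (1 + 6.0%)^5 ≈ ¥473,939.
Price-level factor over 5 years: (1 + 2.6%)^5 ≈ 1.1369380568.
Dividing the nominal maturity value by the price-level factor gives the value in today's money.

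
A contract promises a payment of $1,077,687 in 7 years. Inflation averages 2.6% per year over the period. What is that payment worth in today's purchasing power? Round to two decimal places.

$900,453.14

Price-level factor over 7 years: (1 + 2.6%)^7 ≈ 1.1968274058.
Purchasing power today: $1,077,687 divided by that factor.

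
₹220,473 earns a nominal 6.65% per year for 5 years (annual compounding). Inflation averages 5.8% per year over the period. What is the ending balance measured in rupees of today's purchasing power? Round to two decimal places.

Nominal value at maturity: ₹220,473 × (1 + 6.65%)^5 ≈ ₹304,200.35.
Price-level factor over 5 years: (1 + 5.8%)^5 ≈ 1.3256483588.
The maturity value deflated by that factor is the answer in today's purchasing power.

₹229,472.88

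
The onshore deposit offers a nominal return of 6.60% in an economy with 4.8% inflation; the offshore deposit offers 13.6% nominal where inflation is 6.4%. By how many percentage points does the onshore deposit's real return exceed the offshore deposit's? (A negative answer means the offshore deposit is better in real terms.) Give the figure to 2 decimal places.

The onshore deposit real return: 1.0660/1.048 − 1 = 1.718%.
The offshore deposit real return: 1.136/1.064 − 1 = 6.767%.
Difference: 1.718 − 6.767 = -5.049 pp.

-5.05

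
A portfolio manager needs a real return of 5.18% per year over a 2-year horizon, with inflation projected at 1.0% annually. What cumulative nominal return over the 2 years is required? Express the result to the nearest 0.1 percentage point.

Required annual nominal rate: (1+5.18%)(1+1.0%) − 1 = 6.2318%.
Cumulative over 2 years: (1 + 0.062318)^2 − 1 ≈ 0.12852.

12.9%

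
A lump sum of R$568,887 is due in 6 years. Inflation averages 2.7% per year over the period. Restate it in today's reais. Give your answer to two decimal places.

Price-level factor over 6 years: (1 + 2.7%)^6 ≈ 1.1733367181.
Purchasing power today: R$568,887 divided by that factor.

R$484,845.48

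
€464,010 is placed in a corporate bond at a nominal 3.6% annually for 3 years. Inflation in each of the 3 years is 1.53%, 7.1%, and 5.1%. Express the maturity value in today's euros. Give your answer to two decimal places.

Nominal value at maturity: €464,010 × (1 + 3.6%)^3 ≈ €515,948.80.
Price-level factor over 3 years: 1.0153 × 1.071 × 1.051 = 1.1428430013.
Dividing the nominal maturity value by the price-level factor gives the value in today's money.

€451,460.79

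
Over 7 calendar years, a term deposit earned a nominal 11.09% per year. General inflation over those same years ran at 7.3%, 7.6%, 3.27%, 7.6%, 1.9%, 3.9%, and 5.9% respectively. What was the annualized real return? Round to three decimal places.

Cumulative inflation factor: 1.073 × 1.076 × 1.0327 × 1.076 × 1.019 × 1.039 × 1.059 ≈ 1.43841.
Nominal growth factor: 2.08797. Real growth factor = 2.08797 / 1.43841 ≈ 1.45158.
Annualized: 1.45158^(1/7) − 1 ≈ 0.05468.

5.468%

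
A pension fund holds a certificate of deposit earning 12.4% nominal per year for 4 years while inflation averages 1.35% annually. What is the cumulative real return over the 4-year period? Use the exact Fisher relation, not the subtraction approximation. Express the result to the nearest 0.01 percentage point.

The annual real rate is (1+12.4%)/(1+1.35%) − 1 = 10.9028%.
Compounded over 4 years: (1 + 0.109028)^4 − 1 ≈ 0.51276.

51.28%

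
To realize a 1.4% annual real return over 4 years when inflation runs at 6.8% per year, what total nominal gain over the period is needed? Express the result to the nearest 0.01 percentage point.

37.54%

Required annual nominal rate: (1+1.4%)(1+6.8%) − 1 = 8.2952%.
Cumulative over 4 years: (1 + 0.082952)^4 − 1 ≈ 0.37542.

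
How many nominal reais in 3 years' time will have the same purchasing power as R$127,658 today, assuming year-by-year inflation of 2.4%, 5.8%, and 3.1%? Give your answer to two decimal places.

R$142,591.07

Cumulative price-level factor: 1.024 × 1.058 × 1.031 = 1.116977152.
The nominal amount required is R$127,658 scaled up by that factor.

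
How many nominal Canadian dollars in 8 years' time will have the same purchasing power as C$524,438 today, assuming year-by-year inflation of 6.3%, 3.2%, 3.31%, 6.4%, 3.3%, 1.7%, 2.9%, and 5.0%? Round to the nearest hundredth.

C$717,822.48

Cumulative price-level factor: 1.063 × 1.032 × 1.0331 × 1.064 × 1.033 × 1.017 × 1.029 × 1.050 ≈ 1.3687461153.
The nominal amount required is C$524,438 scaled up by that factor.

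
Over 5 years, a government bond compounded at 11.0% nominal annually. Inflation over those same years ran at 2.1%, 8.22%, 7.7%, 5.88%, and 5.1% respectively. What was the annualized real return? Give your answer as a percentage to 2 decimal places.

4.94%

Cumulative inflation factor: 1.021 × 1.0822 × 1.077 × 1.0588 × 1.051 ≈ 1.32424.
Nominal growth factor: 1.68506. Real growth factor = 1.68506 / 1.32424 ≈ 1.27248.
Annualized: 1.27248^(1/5) − 1 ≈ 0.04937.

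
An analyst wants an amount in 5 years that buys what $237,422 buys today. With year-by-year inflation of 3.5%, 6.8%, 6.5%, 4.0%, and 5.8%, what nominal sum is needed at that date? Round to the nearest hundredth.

Cumulative price-level factor: 1.035 × 1.068 × 1.065 × 1.040 × 1.058 ≈ 1.2953293835.
Multiplying $237,422 by the price-level factor gives the future nominal sum.

$307,539.69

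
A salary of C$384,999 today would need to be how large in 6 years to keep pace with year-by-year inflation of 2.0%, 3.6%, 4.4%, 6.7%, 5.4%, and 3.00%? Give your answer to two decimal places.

Cumulative price-level factor: 1.020 × 1.036 × 1.044 × 1.067 × 1.054 × 1.0300 ≈ 1.2779170980.
Multiplying C$384,999 by the price-level factor gives the future nominal sum.

C$491,996.80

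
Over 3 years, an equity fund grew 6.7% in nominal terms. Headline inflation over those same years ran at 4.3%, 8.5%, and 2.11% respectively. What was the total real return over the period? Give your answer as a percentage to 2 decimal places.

-7.66%

Cumulative inflation factor: 1.043 × 1.085 × 1.0211 ≈ 1.15553.
Nominal growth factor: 1.06700. Real growth factor = 1.06700 / 1.15553 ≈ 0.92338.
Total real return ≈ -7.6617%.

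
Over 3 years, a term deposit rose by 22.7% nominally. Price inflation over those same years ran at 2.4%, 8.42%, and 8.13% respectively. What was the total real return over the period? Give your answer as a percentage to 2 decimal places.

2.21%

Cumulative inflation factor: 1.024 × 1.0842 × 1.0813 ≈ 1.20048.
Nominal growth factor: 1.22700. Real growth factor = 1.22700 / 1.20048 ≈ 1.02209.
Total real return ≈ 2.2090%.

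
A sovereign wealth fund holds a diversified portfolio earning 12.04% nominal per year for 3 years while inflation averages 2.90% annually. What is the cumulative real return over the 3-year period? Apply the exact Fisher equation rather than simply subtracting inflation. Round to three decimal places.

The annual real rate is (1+12.04%)/(1+2.90%) − 1 = 8.8824%.
Compounded over 3 years: (1 + 0.088824)^3 − 1 ≈ 0.29084.

29.084%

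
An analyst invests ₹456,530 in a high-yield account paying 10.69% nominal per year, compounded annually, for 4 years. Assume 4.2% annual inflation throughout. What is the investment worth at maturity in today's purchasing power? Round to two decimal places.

₹581,342.40

Nominal value at maturity: ₹456,530 × (1 + 10.69%)^4 ≈ ₹685,334.94.
Price-level factor over 4 years: (1 + 4.2%)^4 ≈ 1.1788834637.
The maturity value deflated by that factor is the answer in today's purchasing power.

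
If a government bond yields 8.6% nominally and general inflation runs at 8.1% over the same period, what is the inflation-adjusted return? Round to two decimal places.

0.46%

Real return via the Fisher equation: (1 + 8.6%)/(1 + 8.1%) − 1 = 1.086/1.081 − 1 ≈ 0.00463.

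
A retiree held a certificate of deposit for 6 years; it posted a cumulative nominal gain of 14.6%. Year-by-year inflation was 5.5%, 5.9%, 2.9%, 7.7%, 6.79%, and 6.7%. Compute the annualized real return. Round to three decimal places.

-3.406%

Cumulative inflation factor: 1.055 × 1.059 × 1.029 × 1.077 × 1.0679 × 1.067 ≈ 1.41083.
Nominal growth factor: 1.14600. Real growth factor = 1.14600 / 1.41083 ≈ 0.81229.
Annualized: 0.81229^(1/6) − 1 ≈ -0.03406.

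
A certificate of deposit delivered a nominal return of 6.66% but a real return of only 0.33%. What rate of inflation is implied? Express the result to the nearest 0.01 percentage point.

From (1+r_nom) = (1+r_real)(1+π), we get 1+π = (1 + 6.66%)/(1 + 0.33%) = 1.0666/1.0033 ≈ 1.06309.
So π ≈ 6.3092%.

6.31%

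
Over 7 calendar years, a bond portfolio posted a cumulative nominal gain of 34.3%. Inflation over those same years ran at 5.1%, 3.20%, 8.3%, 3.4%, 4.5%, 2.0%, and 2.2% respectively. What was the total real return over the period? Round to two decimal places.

1.50%

Cumulative inflation factor: 1.051 × 1.0320 × 1.083 × 1.034 × 1.045 × 1.020 × 1.022 ≈ 1.32312.
Nominal growth factor: 1.34300. Real growth factor = 1.34300 / 1.32312 ≈ 1.01503.
Total real return ≈ 1.5026%.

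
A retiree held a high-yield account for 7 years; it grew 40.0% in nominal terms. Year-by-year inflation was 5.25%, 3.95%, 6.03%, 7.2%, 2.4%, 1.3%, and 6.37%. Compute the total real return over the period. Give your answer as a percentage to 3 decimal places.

Cumulative inflation factor: 1.0525 × 1.0395 × 1.0603 × 1.072 × 1.024 × 1.013 × 1.0637 ≈ 1.37214.
Nominal growth factor: 1.40000. Real growth factor = 1.40000 / 1.37214 ≈ 1.02030.
Total real return ≈ 2.0303%.

2.030%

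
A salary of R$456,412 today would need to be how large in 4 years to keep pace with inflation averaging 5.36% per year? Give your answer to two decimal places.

R$562,419.15

Cumulative price-level factor: (1+5.36%)^4 ≈ 1.2322619765.
The nominal amount required is R$456,412 scaled up by that factor.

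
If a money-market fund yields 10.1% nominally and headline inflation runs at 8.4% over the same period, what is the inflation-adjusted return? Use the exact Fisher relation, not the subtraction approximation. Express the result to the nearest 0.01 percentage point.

1.57%

Real return via the Fisher equation: (1 + 10.1%)/(1 + 8.4%) − 1 = 1.101/1.084 − 1 ≈ 0.01568.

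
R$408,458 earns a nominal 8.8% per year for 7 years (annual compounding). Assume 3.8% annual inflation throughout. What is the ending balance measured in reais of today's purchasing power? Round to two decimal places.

R$567,764.45

Nominal value at maturity: R$408,458 × (1 + 8.8%)^7 ≈ R$737,139.48.
Price-level factor over 7 years: (1 + 3.8%)^7 ≈ 1.2983191849.
Dividing the nominal maturity value by the price-level factor gives the value in today's money.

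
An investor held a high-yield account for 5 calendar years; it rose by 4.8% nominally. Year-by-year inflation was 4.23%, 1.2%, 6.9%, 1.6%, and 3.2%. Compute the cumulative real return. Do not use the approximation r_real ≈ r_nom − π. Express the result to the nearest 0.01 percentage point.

Cumulative inflation factor: 1.0423 × 1.012 × 1.069 × 1.016 × 1.032 ≈ 1.18229.
Nominal growth factor: 1.04800. Real growth factor = 1.04800 / 1.18229 ≈ 0.88641.
Total real return ≈ -11.3585%.

-11.36%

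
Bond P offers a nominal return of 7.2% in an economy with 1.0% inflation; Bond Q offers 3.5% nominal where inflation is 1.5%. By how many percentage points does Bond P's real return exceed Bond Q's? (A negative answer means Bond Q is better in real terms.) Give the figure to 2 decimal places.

4.17

Bond P real return: 1.072/1.010 − 1 = 6.139%.
Bond Q real return: 1.035/1.015 − 1 = 1.970%.
Difference: 6.139 − 1.970 = 4.169 pp.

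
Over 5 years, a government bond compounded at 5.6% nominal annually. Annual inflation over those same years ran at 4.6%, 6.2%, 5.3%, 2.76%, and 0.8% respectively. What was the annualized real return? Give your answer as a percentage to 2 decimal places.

Cumulative inflation factor: 1.046 × 1.062 × 1.053 × 1.0276 × 1.008 ≈ 1.21163.
Nominal growth factor: 1.31317. Real growth factor = 1.31317 / 1.21163 ≈ 1.08380.
Annualized: 1.08380^(1/5) − 1 ≈ 0.01623.

1.62%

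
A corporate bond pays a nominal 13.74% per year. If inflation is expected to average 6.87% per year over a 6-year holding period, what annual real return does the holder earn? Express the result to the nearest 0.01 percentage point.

With constant rates the annual real return is the same each year: (1+13.74%)/(1+6.87%) − 1 = 0.06428.

6.43%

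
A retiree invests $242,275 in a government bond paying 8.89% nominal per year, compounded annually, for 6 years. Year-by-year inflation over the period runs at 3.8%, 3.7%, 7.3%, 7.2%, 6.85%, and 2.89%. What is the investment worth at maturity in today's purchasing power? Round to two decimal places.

Nominal value at maturity: $242,275 × (1 + 8.89%)^6 ≈ $403,865.35.
Price-level factor over 6 years: 1.038 × 1.037 × 1.073 × 1.072 × 1.0685 × 1.0289 ≈ 1.3611886243.
The maturity value deflated by that factor is the answer in today's purchasing power.

$296,700.50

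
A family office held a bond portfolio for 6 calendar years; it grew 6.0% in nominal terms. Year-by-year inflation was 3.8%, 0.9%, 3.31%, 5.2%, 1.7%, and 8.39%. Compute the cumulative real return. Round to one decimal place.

Cumulative inflation factor: 1.038 × 1.009 × 1.0331 × 1.052 × 1.017 × 1.0839 ≈ 1.25475.
Nominal growth factor: 1.06000. Real growth factor = 1.06000 / 1.25475 ≈ 0.84479.
Total real return ≈ -15.5209%.

-15.5%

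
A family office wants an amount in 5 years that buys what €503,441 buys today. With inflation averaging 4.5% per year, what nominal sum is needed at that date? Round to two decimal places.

Cumulative price-level factor: (1+4.5%)^5 ≈ 1.2461819377.
Multiplying €503,441 by the price-level factor gives the future nominal sum.

€627,379.08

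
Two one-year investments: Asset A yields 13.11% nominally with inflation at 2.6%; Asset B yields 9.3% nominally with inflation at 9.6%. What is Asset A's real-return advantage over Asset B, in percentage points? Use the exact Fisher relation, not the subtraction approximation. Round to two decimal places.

Asset A real return: 1.1311/1.026 − 1 = 10.244%.
Asset B real return: 1.093/1.096 − 1 = -0.274%.
Difference: 10.244 − (-0.274) = 10.518 pp.

10.52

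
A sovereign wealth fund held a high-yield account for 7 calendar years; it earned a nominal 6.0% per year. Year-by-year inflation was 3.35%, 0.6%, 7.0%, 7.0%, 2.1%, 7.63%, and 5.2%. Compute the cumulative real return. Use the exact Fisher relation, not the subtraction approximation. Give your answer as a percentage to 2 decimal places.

9.27%

Cumulative inflation factor: 1.0335 × 1.006 × 1.070 × 1.070 × 1.021 × 1.0763 × 1.052 ≈ 1.37610.
Nominal growth factor: 1.50363. Real growth factor = 1.50363 / 1.37610 ≈ 1.09267.
Total real return ≈ 9.2673%.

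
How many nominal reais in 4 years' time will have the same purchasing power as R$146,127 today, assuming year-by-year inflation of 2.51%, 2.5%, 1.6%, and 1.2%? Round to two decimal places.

Cumulative price-level factor: 1.0251 × 1.025 × 1.016 × 1.012 ≈ 1.0803496097.
The nominal amount required is R$146,127 scaled up by that factor.

R$157,868.25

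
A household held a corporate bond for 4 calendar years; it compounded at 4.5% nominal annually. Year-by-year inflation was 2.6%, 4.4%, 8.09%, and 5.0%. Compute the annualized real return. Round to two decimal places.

-0.48%

Cumulative inflation factor: 1.026 × 1.044 × 1.0809 × 1.050 ≈ 1.21569.
Nominal growth factor: 1.19252. Real growth factor = 1.19252 / 1.21569 ≈ 0.98094.
Annualized: 0.98094^(1/4) − 1 ≈ -0.00480.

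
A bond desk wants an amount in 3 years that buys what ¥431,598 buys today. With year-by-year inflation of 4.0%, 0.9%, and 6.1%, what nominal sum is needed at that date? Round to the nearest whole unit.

¥480,529

Cumulative price-level factor: 1.040 × 1.009 × 1.061 = 1.11337096.
Multiplying ¥431,598 by the price-level factor gives the future nominal sum.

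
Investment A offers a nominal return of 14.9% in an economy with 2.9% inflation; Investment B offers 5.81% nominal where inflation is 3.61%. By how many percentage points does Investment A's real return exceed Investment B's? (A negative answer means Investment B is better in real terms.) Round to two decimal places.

Investment A real return: 1.149/1.029 − 1 = 11.662%.
Investment B real return: 1.0581/1.0361 − 1 = 2.123%.
Difference: 11.662 − 2.123 = 9.539 pp.

9.54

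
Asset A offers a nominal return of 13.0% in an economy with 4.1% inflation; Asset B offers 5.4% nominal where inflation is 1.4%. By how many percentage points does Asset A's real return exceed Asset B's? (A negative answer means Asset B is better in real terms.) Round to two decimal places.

4.60

Asset A real return: 1.130/1.041 − 1 = 8.549%.
Asset B real return: 1.054/1.014 − 1 = 3.945%.
Difference: 8.549 − 3.945 = 4.604 pp.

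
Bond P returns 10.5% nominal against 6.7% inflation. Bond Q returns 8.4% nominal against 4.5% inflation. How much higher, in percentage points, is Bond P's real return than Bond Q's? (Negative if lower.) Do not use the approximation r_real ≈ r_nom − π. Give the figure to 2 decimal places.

-0.17

Bond P real return: 1.105/1.067 − 1 = 3.561%.
Bond Q real return: 1.084/1.045 − 1 = 3.732%.
Difference: 3.561 − 3.732 = -0.171 pp.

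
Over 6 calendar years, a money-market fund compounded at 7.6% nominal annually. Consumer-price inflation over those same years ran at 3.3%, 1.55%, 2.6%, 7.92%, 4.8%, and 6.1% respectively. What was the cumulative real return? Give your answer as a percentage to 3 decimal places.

20.162%

Cumulative inflation factor: 1.033 × 1.0155 × 1.026 × 1.0792 × 1.048 × 1.061 ≈ 1.29154.
Nominal growth factor: 1.55194. Real growth factor = 1.55194 / 1.29154 ≈ 1.20162.
Total real return ≈ 20.1621%.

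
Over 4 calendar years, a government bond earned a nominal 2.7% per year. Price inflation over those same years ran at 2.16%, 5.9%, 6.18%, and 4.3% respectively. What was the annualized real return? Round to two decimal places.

-1.84%

Cumulative inflation factor: 1.0216 × 1.059 × 1.0618 × 1.043 ≈ 1.19813.
Nominal growth factor: 1.11245. Real growth factor = 1.11245 / 1.19813 ≈ 0.92849.
Annualized: 0.92849^(1/4) − 1 ≈ -0.01838.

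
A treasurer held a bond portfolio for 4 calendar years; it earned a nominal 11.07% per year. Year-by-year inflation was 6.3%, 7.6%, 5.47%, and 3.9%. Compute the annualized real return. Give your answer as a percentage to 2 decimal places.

Cumulative inflation factor: 1.063 × 1.076 × 1.0547 × 1.039 ≈ 1.25340.
Nominal growth factor: 1.52190. Real growth factor = 1.52190 / 1.25340 ≈ 1.21422.
Annualized: 1.21422^(1/4) − 1 ≈ 0.04972.

4.97%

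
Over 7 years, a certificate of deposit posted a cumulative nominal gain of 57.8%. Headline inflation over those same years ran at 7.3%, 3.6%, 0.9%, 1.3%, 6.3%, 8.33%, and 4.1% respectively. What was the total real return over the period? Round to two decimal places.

15.85%

Cumulative inflation factor: 1.073 × 1.036 × 1.009 × 1.013 × 1.063 × 1.0833 × 1.041 ≈ 1.36205.
Nominal growth factor: 1.57800. Real growth factor = 1.57800 / 1.36205 ≈ 1.15855.
Total real return ≈ 15.8548%.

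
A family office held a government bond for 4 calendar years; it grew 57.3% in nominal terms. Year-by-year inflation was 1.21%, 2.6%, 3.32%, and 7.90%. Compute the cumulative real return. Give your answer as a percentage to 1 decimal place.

35.9%

Cumulative inflation factor: 1.0121 × 1.026 × 1.0332 × 1.0790 ≈ 1.15765.
Nominal growth factor: 1.57300. Real growth factor = 1.57300 / 1.15765 ≈ 1.35879.
Total real return ≈ 35.8789%.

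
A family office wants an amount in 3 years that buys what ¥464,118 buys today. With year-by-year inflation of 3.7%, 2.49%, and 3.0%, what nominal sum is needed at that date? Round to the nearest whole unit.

Cumulative price-level factor: 1.037 × 1.0249 × 1.030 = 1.094705939.
Multiplying ¥464,118 by the price-level factor gives the future nominal sum.

¥508,073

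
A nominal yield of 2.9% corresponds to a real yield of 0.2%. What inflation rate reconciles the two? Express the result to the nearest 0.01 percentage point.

From (1+r_nom) = (1+r_real)(1+π), we get 1+π = (1 + 2.9%)/(1 + 0.2%) = 1.029/1.002 ≈ 1.02695.
So π ≈ 2.6946%.

2.69%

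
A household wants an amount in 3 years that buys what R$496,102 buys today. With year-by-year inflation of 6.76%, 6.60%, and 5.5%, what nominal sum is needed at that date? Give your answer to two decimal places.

Cumulative price-level factor: 1.0676 × 1.0660 × 1.055 = 1.200654988.
The nominal amount required is R$496,102 scaled up by that factor.

R$595,647.34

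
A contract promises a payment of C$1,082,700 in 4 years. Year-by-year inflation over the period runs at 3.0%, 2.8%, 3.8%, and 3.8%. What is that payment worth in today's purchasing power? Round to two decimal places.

Price-level factor over 4 years: 1.030 × 1.028 × 1.038 × 1.038 ≈ 1.1408408050.
Purchasing power today: C$1,082,700 divided by that factor.

C$949,036.88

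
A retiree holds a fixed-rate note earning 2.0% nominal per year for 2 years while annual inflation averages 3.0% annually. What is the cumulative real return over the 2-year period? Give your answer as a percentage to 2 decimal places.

-1.93%

The annual real rate is (1+2.0%)/(1+3.0%) − 1 = -0.9709%.
Compounded over 2 years: (1 + -0.009709)^2 − 1 ≈ -0.01932.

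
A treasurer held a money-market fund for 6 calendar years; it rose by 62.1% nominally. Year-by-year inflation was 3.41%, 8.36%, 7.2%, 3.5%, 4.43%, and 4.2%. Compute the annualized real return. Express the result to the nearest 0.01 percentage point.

3.06%

Cumulative inflation factor: 1.0341 × 1.0836 × 1.072 × 1.035 × 1.0443 × 1.042 ≈ 1.35288.
Nominal growth factor: 1.62100. Real growth factor = 1.62100 / 1.35288 ≈ 1.19818.
Annualized: 1.19818^(1/6) − 1 ≈ 0.03059.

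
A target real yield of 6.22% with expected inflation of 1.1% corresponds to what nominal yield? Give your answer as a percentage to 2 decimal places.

7.39%

By the Fisher equation, 1 + r_nom = (1 + 6.22%)(1 + 1.1%) = 1.0622 × 1.011 = 1.0738842.
So r_nom = 7.38842%.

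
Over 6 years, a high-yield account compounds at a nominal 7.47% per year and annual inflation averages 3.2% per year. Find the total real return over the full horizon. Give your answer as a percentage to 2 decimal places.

The annual real rate is (1+7.47%)/(1+3.2%) − 1 = 4.1376%.
Compounded over 6 years: (1 + 0.041376)^6 − 1 ≈ 0.27540.

27.54%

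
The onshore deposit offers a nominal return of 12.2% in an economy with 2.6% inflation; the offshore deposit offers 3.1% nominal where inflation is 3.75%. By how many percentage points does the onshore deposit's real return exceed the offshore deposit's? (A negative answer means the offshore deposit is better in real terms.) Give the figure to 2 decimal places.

9.98

The onshore deposit real return: 1.122/1.026 − 1 = 9.357%.
The offshore deposit real return: 1.031/1.0375 − 1 = -0.627%.
Difference: 9.357 − (-0.627) = 9.984 pp.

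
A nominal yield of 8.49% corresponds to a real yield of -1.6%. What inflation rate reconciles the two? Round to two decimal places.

From (1+r_nom) = (1+r_real)(1+π), we get 1+π = (1 + 8.49%)/(1 − 1.6%) = 1.0849/0.984 ≈ 1.10254.
So π ≈ 10.2541%.

10.25%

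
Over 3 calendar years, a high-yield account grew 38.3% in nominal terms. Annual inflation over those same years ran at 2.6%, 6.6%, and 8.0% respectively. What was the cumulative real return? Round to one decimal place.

17.1%

Cumulative inflation factor: 1.026 × 1.066 × 1.080 ≈ 1.18121.
Nominal growth factor: 1.38300. Real growth factor = 1.38300 / 1.18121 ≈ 1.17083.
Total real return ≈ 17.0830%.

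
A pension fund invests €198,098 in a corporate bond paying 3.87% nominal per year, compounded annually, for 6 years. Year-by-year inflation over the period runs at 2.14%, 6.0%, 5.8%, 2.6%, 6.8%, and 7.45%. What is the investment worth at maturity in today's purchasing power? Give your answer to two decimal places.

Nominal value at maturity: €198,098 × (1 + 3.87%)^6 ≈ €248,783.10.
Price-level factor over 6 years: 1.0214 × 1.060 × 1.058 × 1.026 × 1.068 × 1.0745 ≈ 1.3486908769.
Dividing the nominal maturity value by the price-level factor gives the value in today's money.

€184,462.66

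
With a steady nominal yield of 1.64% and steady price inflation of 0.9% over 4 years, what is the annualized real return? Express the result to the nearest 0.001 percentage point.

With constant rates the annual real return is the same each year: (1+1.64%)/(1+0.9%) − 1 = 0.00733.

0.733%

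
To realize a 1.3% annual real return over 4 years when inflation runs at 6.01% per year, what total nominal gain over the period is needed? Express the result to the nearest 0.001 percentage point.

Required annual nominal rate: (1+1.3%)(1+6.01%) − 1 = 7.38813%.
Cumulative over 4 years: (1 + 0.0738813)^4 − 1 ≈ 0.32992.

32.992%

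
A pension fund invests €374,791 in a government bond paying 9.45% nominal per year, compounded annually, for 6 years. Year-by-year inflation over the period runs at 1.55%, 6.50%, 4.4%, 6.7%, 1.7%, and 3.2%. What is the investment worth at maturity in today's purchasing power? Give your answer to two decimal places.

Nominal value at maturity: €374,791 × (1 + 9.45%)^6 ≈ €644,293.50.
Price-level factor over 6 years: 1.0155 × 1.0650 × 1.044 × 1.067 × 1.017 × 1.032 ≈ 1.2644309096.
The maturity value deflated by that factor is the answer in today's purchasing power.

€509,552.16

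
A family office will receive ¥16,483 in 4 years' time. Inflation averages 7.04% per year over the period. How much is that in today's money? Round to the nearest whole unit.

Price-level factor over 4 years: (1 + 7.04%)^4 ≈ 1.3127571782.
Purchasing power today: ¥16,483 divided by that factor.

¥12,556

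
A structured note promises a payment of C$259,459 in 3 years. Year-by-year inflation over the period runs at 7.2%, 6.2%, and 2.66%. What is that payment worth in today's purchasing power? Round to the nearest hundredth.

C$221,997.55

Price-level factor over 3 years: 1.072 × 1.062 × 1.0266 = 1.1687471424.
Purchasing power today: C$259,459 divided by that factor.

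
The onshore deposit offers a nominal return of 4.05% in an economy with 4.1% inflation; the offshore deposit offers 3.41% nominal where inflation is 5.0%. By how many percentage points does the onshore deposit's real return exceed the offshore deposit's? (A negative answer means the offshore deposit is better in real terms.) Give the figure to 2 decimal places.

1.47

The onshore deposit real return: 1.0405/1.041 − 1 = -0.048%.
The offshore deposit real return: 1.0341/1.050 − 1 = -1.514%.
Difference: -0.048 − (-1.514) = 1.466 pp.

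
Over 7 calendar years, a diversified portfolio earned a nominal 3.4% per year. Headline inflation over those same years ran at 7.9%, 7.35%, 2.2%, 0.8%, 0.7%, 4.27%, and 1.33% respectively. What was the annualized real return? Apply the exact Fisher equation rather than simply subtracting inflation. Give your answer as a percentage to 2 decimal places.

-0.07%

Cumulative inflation factor: 1.079 × 1.0735 × 1.022 × 1.008 × 1.007 × 1.0427 × 1.0133 ≈ 1.26959.
Nominal growth factor: 1.26370. Real growth factor = 1.26370 / 1.26959 ≈ 0.99536.
Annualized: 0.99536^(1/7) − 1 ≈ -0.00066.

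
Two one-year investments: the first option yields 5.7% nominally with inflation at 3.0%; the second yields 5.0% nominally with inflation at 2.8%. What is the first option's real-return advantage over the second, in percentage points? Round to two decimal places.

The first option real return: 1.057/1.030 − 1 = 2.621%.
The second real return: 1.050/1.028 − 1 = 2.140%.
Difference: 2.621 − 2.140 = 0.481 pp.

0.48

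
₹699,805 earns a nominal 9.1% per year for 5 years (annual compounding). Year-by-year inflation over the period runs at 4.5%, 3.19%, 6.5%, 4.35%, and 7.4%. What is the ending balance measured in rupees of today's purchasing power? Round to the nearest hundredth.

Nominal value at maturity: ₹699,805 × (1 + 9.1%)^5 ≈ ₹1,081,684.97.
Price-level factor over 5 years: 1.045 × 1.0319 × 1.065 × 1.0435 × 1.074 ≈ 1.2870643036.
Dividing the nominal maturity value by the price-level factor gives the value in today's money.

₹840,428.07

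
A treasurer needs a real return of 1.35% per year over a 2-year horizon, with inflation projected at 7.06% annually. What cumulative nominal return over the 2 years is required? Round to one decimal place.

Required annual nominal rate: (1+1.35%)(1+7.06%) − 1 = 8.50531%.
Cumulative over 2 years: (1 + 0.0850531)^2 − 1 ≈ 0.17734.

17.7%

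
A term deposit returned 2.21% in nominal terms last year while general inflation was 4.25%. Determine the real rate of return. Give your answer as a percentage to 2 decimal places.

-1.96%

Real return via the Fisher equation: (1 + 2.21%)/(1 + 4.25%) − 1 = 1.0221/1.0425 − 1 ≈ -0.01957.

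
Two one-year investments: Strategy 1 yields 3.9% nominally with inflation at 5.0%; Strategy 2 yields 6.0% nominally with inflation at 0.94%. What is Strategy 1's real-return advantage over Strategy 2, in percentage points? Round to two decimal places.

-6.06

Strategy 1 real return: 1.039/1.050 − 1 = -1.048%.
Strategy 2 real return: 1.060/1.0094 − 1 = 5.013%.
Difference: -1.048 − 5.013 = -6.061 pp.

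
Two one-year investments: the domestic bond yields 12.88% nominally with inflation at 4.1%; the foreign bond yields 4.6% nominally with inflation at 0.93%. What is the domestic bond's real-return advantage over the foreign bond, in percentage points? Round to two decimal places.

4.80

The domestic bond real return: 1.1288/1.041 − 1 = 8.434%.
The foreign bond real return: 1.046/1.0093 − 1 = 3.636%.
Difference: 8.434 − 3.636 = 4.798 pp.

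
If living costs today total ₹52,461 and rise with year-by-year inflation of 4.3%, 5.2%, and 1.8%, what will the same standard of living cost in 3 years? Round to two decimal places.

₹58,598.22

Cumulative price-level factor: 1.043 × 1.052 × 1.018 = 1.116986248.
The nominal amount required is ₹52,461 scaled up by that factor.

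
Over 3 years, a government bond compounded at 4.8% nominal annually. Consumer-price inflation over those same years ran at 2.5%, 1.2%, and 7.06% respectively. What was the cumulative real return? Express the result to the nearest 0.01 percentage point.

Cumulative inflation factor: 1.025 × 1.012 × 1.0706 ≈ 1.11053.
Nominal growth factor: 1.15102. Real growth factor = 1.15102 / 1.11053 ≈ 1.03646.
Total real return ≈ 3.6459%.

3.65%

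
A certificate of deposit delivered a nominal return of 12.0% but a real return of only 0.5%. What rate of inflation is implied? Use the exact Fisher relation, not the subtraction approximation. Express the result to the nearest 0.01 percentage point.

11.44%

From (1+r_nom) = (1+r_real)(1+π), we get 1+π = (1 + 12.0%)/(1 + 0.5%) = 1.120/1.005 ≈ 1.11443.
So π ≈ 11.4428%.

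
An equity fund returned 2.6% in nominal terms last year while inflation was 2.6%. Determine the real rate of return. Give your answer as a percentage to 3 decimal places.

0.000%

Real return via the Fisher equation: (1 + 2.6%)/(1 + 2.6%) − 1 = 1.026/1.026 − 1 ≈ 0.00000.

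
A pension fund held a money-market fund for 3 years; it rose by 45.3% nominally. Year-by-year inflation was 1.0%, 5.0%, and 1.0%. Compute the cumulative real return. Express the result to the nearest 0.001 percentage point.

35.654%

Cumulative inflation factor: 1.010 × 1.050 × 1.010 ≈ 1.07111.
Nominal growth factor: 1.45300. Real growth factor = 1.45300 / 1.07111 ≈ 1.35654.
Total real return ≈ 35.6543%.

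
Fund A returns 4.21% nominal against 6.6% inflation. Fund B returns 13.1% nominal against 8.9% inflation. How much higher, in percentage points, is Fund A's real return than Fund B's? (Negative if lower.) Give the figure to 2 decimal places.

-6.10

Fund A real return: 1.0421/1.066 − 1 = -2.242%.
Fund B real return: 1.131/1.089 − 1 = 3.857%.
Difference: -2.242 − 3.857 = -6.099 pp.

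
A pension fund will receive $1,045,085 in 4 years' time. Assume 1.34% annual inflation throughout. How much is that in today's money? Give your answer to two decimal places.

$990,895.86

Price-level factor over 4 years: (1 + 1.34%)^4 ≈ 1.0546870167.
Purchasing power today: $1,045,085 divided by that factor.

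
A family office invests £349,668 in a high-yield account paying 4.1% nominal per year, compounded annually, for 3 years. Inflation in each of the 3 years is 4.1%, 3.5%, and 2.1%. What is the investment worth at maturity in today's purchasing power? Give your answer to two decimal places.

Nominal value at maturity: £349,668 × (1 + 4.1%)^3 ≈ £394,464.64.
Price-level factor over 3 years: 1.041 × 1.035 × 1.021 = 1.100061135.
Dividing the nominal maturity value by the price-level factor gives the value in today's money.

£358,584.29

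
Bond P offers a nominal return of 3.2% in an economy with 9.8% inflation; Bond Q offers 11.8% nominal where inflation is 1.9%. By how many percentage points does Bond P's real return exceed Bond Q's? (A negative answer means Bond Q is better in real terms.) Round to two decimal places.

-15.73

Bond P real return: 1.032/1.098 − 1 = -6.011%.
Bond Q real return: 1.118/1.019 − 1 = 9.715%.
Difference: -6.011 − 9.715 = -15.726 pp.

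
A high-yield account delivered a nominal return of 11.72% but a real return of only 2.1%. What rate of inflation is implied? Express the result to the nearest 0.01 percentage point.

9.42%

From (1+r_nom) = (1+r_real)(1+π), we get 1+π = (1 + 11.72%)/(1 + 2.1%) = 1.1172/1.021 ≈ 1.09422.
So π ≈ 9.4221%.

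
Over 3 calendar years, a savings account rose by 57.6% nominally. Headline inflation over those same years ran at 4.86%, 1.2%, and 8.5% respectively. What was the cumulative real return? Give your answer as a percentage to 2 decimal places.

Cumulative inflation factor: 1.0486 × 1.012 × 1.085 ≈ 1.15138.
Nominal growth factor: 1.57600. Real growth factor = 1.57600 / 1.15138 ≈ 1.36879.
Total real return ≈ 36.8788%.

36.88%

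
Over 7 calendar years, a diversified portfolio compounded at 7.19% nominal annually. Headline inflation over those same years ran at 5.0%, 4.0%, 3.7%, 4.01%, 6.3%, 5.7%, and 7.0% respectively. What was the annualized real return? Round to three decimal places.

1.994%

Cumulative inflation factor: 1.050 × 1.040 × 1.037 × 1.0401 × 1.063 × 1.057 × 1.070 ≈ 1.41602.
Nominal growth factor: 1.62585. Real growth factor = 1.62585 / 1.41602 ≈ 1.14818.
Annualized: 1.14818^(1/7) − 1 ≈ 0.01994.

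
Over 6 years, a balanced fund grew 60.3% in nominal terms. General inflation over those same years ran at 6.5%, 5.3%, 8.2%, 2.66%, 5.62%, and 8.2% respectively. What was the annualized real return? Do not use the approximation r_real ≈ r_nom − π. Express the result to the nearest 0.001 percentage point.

Cumulative inflation factor: 1.065 × 1.053 × 1.082 × 1.0266 × 1.0562 × 1.082 ≈ 1.42357.
Nominal growth factor: 1.60300. Real growth factor = 1.60300 / 1.42357 ≈ 1.12604.
Annualized: 1.12604^(1/6) − 1 ≈ 0.01998.

1.998%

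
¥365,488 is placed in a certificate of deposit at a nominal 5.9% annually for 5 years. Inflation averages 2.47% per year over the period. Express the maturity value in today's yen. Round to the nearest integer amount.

¥430,893

Nominal value at maturity: ¥365,488 × (1 + 5.9%)^5 ≈ ¥486,803.
Price-level factor over 5 years: (1 + 2.47%)^5 ≈ 1.1297534625.
Dividing the nominal maturity value by the price-level factor gives the value in today's money.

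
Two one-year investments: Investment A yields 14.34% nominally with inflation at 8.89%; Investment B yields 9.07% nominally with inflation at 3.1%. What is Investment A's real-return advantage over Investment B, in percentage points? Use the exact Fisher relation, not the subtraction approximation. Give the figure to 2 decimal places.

-0.79

Investment A real return: 1.1434/1.0889 − 1 = 5.005%.
Investment B real return: 1.0907/1.031 − 1 = 5.790%.
Difference: 5.005 − 5.790 = -0.785 pp.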